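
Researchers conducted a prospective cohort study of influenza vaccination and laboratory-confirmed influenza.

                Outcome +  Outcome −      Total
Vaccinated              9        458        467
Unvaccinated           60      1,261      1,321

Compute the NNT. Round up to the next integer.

Risk in treated group = 9/467 = 0.01927; risk in control = 60/1321 = 0.04542.
Absolute risk reduction = 0.04542 − 0.01927 = 0.02615
NNT = 1 / ARR = 1 / 0.02615 = 38.244 → round up → 39

39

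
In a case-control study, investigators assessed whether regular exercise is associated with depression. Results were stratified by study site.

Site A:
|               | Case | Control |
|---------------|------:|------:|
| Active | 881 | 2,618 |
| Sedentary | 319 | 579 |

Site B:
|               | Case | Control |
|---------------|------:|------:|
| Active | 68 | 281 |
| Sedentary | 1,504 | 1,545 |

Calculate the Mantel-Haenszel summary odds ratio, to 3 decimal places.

0.467

OR_MH = Σ(aᵢdᵢ/nᵢ) / Σ(bᵢcᵢ/nᵢ), where nᵢ is the stratum total.
Stratum 1 (Site A): n = 4397; a·d/n = 881·579/4397 = 116.0107; b·c/n = 2618·319/4397 = 189.9345
Stratum 2 (Site B): n = 3398; a·d/n = 68·1545/3398 = 30.9182; b·c/n = 281·1504/3398 = 124.3743
OR_MH = (116.0107 + 30.9182) / (189.9345 + 124.3743) = 146.9289 / 314.3088 = 0.46747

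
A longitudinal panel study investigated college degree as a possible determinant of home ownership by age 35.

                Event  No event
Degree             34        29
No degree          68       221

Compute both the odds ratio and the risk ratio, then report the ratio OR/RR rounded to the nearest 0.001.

1.661

Cells: a = 34, b = 29, c = 68, d = 221.
OR = (34·221)/(29·68) = 7514/1972 = 3.81034
Risk in exposed = 34/63 = 0.53968; risk in unexposed = 68/289 = 0.23529; RR = 2.29365
OR/RR = 3.81034 / 2.29365 = 1.66126
The outcome is not rare, so the OR lies further from 1 than the RR.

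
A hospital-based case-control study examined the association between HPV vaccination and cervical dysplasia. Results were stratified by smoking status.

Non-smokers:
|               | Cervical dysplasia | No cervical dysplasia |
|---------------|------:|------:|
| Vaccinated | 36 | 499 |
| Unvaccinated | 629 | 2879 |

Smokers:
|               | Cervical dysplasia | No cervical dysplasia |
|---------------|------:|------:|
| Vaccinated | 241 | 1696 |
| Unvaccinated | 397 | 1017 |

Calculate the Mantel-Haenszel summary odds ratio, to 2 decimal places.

0.35

OR_MH = Σ(aᵢdᵢ/nᵢ) / Σ(bᵢcᵢ/nᵢ), where nᵢ is the stratum total.
Stratum 1 (Non-smokers): n = 4043; a·d/n = 36·2879/4043 = 25.6354; b·c/n = 499·629/4043 = 77.6332
Stratum 2 (Smokers): n = 3351; a·d/n = 241·1017/3351 = 73.1415; b·c/n = 1696·397/3351 = 200.9287
OR_MH = (25.6354 + 73.1415) / (77.6332 + 200.9287) = 98.7769 / 278.5619 = 0.35460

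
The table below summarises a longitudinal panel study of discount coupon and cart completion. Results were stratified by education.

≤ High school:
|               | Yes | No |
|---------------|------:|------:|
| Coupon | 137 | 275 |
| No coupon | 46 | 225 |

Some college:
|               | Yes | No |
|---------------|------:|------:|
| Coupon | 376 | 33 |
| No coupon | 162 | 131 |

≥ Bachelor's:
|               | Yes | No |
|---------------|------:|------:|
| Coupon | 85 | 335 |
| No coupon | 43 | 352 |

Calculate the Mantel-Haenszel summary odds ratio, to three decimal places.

3.470

OR_MH = Σ(aᵢdᵢ/nᵢ) / Σ(bᵢcᵢ/nᵢ), where nᵢ is the stratum total.
Stratum 1 (≤ High school): n = 683; a·d/n = 137·225/683 = 45.1318; b·c/n = 275·46/683 = 18.5212
Stratum 2 (Some college): n = 702; a·d/n = 376·131/702 = 70.1652; b·c/n = 33·162/702 = 7.6154
Stratum 3 (≥ Bachelor's): n = 815; a·d/n = 85·352/815 = 36.7117; b·c/n = 335·43/815 = 17.6748
OR_MH = (45.1318 + 70.1652 + 36.7117) / (18.5212 + 7.6154 + 17.6748) = 152.0087 / 43.8115 = 3.46961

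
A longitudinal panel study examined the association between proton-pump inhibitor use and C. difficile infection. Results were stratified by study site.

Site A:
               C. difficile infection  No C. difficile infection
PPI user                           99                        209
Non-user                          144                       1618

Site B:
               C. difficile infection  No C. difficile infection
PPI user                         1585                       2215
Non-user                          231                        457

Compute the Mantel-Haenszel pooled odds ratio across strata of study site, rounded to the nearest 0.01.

1.86

OR_MH = Σ(aᵢdᵢ/nᵢ) / Σ(bᵢcᵢ/nᵢ), where nᵢ is the stratum total.
Stratum 1 (Site A): n = 2070; a·d/n = 99·1618/2070 = 77.3826; b·c/n = 209·144/2070 = 14.5391
Stratum 2 (Site B): n = 4488; a·d/n = 1585·457/4488 = 161.3959; b·c/n = 2215·231/4488 = 114.0074
OR_MH = (77.3826 + 161.3959) / (14.5391 + 114.0074) = 238.7786 / 128.5465 = 1.85753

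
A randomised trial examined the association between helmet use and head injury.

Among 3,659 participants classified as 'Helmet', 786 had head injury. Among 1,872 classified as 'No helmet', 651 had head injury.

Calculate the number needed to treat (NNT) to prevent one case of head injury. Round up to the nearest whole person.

Risk in treated group = 786/3659 = 0.21481; risk in control = 651/1872 = 0.34776.
Absolute risk reduction = 0.34776 − 0.21481 = 0.13294
NNT = 1 / ARR = 1 / 0.13294 = 7.522 → round up → 8

8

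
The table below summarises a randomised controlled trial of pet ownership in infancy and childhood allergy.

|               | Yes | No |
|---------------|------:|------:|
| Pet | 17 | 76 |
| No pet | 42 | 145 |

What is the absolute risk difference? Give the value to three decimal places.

-0.042

Cells: a = 17, b = 76, c = 42, d = 145.
Risk in exposed = 17/93 = 0.182796; risk in unexposed = 42/187 = 0.224599.
Risk difference = 0.182796 − 0.224599 = -0.041803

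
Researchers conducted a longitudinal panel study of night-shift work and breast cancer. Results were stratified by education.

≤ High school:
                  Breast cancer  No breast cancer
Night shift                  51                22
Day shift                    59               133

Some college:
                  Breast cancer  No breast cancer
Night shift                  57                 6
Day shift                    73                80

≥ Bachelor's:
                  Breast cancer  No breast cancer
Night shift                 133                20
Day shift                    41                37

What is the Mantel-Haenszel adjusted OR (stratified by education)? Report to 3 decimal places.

OR_MH = Σ(aᵢdᵢ/nᵢ) / Σ(bᵢcᵢ/nᵢ), where nᵢ is the stratum total.
Stratum 1 (≤ High school): n = 265; a·d/n = 51·133/265 = 25.5962; b·c/n = 22·59/265 = 4.8981
Stratum 2 (Some college): n = 216; a·d/n = 57·80/216 = 21.1111; b·c/n = 6·73/216 = 2.0278
Stratum 3 (≥ Bachelor's): n = 231; a·d/n = 133·37/231 = 21.3030; b·c/n = 20·41/231 = 3.5498
OR_MH = (25.5962 + 21.1111 + 21.3030) / (4.8981 + 2.0278 + 3.5498) = 68.0104 / 10.4757 = 6.49222

6.492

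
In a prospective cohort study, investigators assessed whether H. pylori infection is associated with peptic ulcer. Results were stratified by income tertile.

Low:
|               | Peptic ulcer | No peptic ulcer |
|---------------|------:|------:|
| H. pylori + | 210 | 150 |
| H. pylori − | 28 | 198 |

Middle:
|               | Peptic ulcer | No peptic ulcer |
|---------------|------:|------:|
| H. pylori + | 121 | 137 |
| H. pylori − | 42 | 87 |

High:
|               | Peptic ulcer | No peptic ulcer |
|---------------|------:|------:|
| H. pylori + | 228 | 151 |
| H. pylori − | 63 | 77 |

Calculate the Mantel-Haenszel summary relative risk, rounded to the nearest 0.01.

2.00

RR_MH = Σ(aᵢ·n₀ᵢ/nᵢ) / Σ(cᵢ·n₁ᵢ/nᵢ), with n₁ᵢ = aᵢ+bᵢ (exposed), n₀ᵢ = cᵢ+dᵢ (unexposed), nᵢ = n₁ᵢ+n₀ᵢ.
Stratum 1 (Low): n₁ = 360, n₀ = 226, n = 586; a·n₀/n = 210·226/586 = 80.9898; c·n₁/n = 28·360/586 = 17.2014
Stratum 2 (Middle): n₁ = 258, n₀ = 129, n = 387; a·n₀/n = 121·129/387 = 40.3333; c·n₁/n = 42·258/387 = 28.0000
Stratum 3 (High): n₁ = 379, n₀ = 140, n = 519; a·n₀/n = 228·140/519 = 61.5029; c·n₁/n = 63·379/519 = 46.0058
RR_MH = (80.9898 + 40.3333 + 61.5029) / (17.2014 + 28.0000 + 46.0058) = 182.8260 / 91.2071 = 2.00451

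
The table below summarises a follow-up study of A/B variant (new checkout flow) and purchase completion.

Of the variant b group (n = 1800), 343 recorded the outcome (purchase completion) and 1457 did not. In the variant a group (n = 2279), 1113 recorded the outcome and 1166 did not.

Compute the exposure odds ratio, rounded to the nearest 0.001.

0.247

From the description: a = 343, b = 1457, c = 1113, d = 1166.
OR = (a·d)/(b·c) = (343 × 1166) / (1457 × 1113) = 399938 / 1621641 = 0.24663
Exposure is associated with lower odds of purchase completion (OR = 0.25 < 1).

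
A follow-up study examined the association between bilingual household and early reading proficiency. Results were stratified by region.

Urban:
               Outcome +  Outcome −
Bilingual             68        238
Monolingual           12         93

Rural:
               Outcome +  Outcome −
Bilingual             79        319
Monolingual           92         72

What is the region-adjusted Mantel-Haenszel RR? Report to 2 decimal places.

RR_MH = Σ(aᵢ·n₀ᵢ/nᵢ) / Σ(cᵢ·n₁ᵢ/nᵢ), with n₁ᵢ = aᵢ+bᵢ (exposed), n₀ᵢ = cᵢ+dᵢ (unexposed), nᵢ = n₁ᵢ+n₀ᵢ.
Stratum 1 (Urban): n₁ = 306, n₀ = 105, n = 411; a·n₀/n = 68·105/411 = 17.3723; c·n₁/n = 12·306/411 = 8.9343
Stratum 2 (Rural): n₁ = 398, n₀ = 164, n = 562; a·n₀/n = 79·164/562 = 23.0534; c·n₁/n = 92·398/562 = 65.1530
RR_MH = (17.3723 + 23.0534) / (8.9343 + 65.1530) = 40.4256 / 74.0873 = 0.54565

0.55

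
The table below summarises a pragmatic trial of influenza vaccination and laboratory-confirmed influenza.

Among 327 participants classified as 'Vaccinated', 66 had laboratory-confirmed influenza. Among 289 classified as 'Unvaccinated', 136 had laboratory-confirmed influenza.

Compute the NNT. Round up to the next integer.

Risk in treated group = 66/327 = 0.20183; risk in control = 136/289 = 0.47059.
Absolute risk reduction = 0.47059 − 0.20183 = 0.26875
NNT = 1 / ARR = 1 / 0.26875 = 3.721 → round up → 4

4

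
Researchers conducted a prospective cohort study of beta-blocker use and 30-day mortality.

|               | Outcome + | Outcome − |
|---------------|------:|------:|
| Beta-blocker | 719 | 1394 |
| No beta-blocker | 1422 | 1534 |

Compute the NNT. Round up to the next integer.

8

Risk in treated group = 719/2113 = 0.34027; risk in control = 1422/2956 = 0.48106.
Absolute risk reduction = 0.48106 − 0.34027 = 0.14078
NNT = 1 / ARR = 1 / 0.14078 = 7.103 → round up → 8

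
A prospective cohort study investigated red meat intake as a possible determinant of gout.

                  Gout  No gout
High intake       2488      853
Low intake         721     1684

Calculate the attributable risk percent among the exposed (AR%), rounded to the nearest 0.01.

59.74

Cells: a = 2488, b = 853, c = 721, d = 1684.
Risk in exposed = 2488/3341 = 0.74469; risk in unexposed = 721/2405 = 0.29979.
RR = 0.74469/0.29979 = 2.48401
AR% = (RR − 1)/RR × 100 = (2.48401 − 1)/2.48401 × 100 = 59.7425%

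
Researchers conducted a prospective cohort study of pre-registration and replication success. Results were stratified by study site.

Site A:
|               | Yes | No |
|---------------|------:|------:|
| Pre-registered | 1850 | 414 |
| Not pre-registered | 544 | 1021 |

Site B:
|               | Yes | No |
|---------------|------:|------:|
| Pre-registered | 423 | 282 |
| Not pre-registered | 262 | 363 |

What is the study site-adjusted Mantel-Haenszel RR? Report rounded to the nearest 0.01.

RR_MH = Σ(aᵢ·n₀ᵢ/nᵢ) / Σ(cᵢ·n₁ᵢ/nᵢ), with n₁ᵢ = aᵢ+bᵢ (exposed), n₀ᵢ = cᵢ+dᵢ (unexposed), nᵢ = n₁ᵢ+n₀ᵢ.
Stratum 1 (Site A): n₁ = 2264, n₀ = 1565, n = 3829; a·n₀/n = 1850·1565/3829 = 756.1374; c·n₁/n = 544·2264/3829 = 321.6547
Stratum 2 (Site B): n₁ = 705, n₀ = 625, n = 1330; a·n₀/n = 423·625/1330 = 198.7782; c·n₁/n = 262·705/1330 = 138.8797
RR_MH = (756.1374 + 198.7782) / (321.6547 + 138.8797) = 954.9156 / 460.5344 = 2.07349

2.07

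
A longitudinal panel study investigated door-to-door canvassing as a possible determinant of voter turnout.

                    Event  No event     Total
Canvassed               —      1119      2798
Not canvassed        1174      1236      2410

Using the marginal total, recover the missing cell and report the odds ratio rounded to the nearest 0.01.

1.58

The missing cell is in the exposed row: 2798 − 1119 = 1679.
So a = 1679, b = 1119, c = 1174, d = 1236.
OR = (a·d)/(b·c) = (1679 × 1236) / (1119 × 1174) = 2075244 / 1313706 = 1.57969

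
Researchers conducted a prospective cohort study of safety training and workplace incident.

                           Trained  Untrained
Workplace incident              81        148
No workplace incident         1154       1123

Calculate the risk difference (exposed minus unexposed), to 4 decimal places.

Reading the table with exposure as columns: a = 81 (Trained, case), b = 1154 (Trained, non-case), c = 148 (Untrained, case), d = 1123.
Risk in exposed = 81/1235 = 0.065587; risk in unexposed = 148/1271 = 0.116444.
Risk difference = 0.065587 − 0.116444 = -0.050857

-0.0509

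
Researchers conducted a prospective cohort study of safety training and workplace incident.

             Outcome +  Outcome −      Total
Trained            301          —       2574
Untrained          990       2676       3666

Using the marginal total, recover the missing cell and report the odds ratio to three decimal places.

The missing cell is in the exposed row: 2574 − 301 = 2273.
So a = 301, b = 2273, c = 990, d = 2676.
OR = (a·d)/(b·c) = (301 × 2676) / (2273 × 990) = 805476 / 2250270 = 0.35795

0.358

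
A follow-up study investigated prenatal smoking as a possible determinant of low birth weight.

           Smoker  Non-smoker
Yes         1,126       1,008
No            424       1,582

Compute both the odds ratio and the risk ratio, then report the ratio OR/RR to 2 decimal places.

Reading the table with exposure as columns: a = 1126 (Smoker, case), b = 424 (Smoker, non-case), c = 1008 (Non-smoker, case), d = 1582.
OR = (1126·1582)/(424·1008) = 1781332/427392 = 4.16791
Risk in exposed = 1126/1550 = 0.72645; risk in unexposed = 1008/2590 = 0.38919; RR = 1.86658
OR/RR = 4.16791 / 1.86658 = 2.23292
The outcome is not rare, so the OR lies further from 1 than the RR.

2.23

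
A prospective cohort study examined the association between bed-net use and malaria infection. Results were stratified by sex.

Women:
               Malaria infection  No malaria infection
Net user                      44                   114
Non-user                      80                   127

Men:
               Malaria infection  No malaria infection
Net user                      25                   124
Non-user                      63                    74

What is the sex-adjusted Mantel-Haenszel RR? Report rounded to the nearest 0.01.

RR_MH = Σ(aᵢ·n₀ᵢ/nᵢ) / Σ(cᵢ·n₁ᵢ/nᵢ), with n₁ᵢ = aᵢ+bᵢ (exposed), n₀ᵢ = cᵢ+dᵢ (unexposed), nᵢ = n₁ᵢ+n₀ᵢ.
Stratum 1 (Women): n₁ = 158, n₀ = 207, n = 365; a·n₀/n = 44·207/365 = 24.9534; c·n₁/n = 80·158/365 = 34.6301
Stratum 2 (Men): n₁ = 149, n₀ = 137, n = 286; a·n₀/n = 25·137/286 = 11.9755; c·n₁/n = 63·149/286 = 32.8217
RR_MH = (24.9534 + 11.9755) / (34.6301 + 32.8217) = 36.9289 / 67.4518 = 0.54749

0.55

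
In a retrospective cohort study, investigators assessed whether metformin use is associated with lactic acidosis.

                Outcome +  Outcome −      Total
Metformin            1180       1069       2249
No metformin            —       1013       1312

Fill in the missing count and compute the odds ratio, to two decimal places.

The missing cell is in the unexposed row: 1312 − 1013 = 299.
So a = 1180, b = 1069, c = 299, d = 1013.
OR = (a·d)/(b·c) = (1180 × 1013) / (1069 × 299) = 1195340 / 319631 = 3.73975

3.74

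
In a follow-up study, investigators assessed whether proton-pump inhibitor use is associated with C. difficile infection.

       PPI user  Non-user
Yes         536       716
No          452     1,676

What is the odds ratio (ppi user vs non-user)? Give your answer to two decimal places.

Reading the table with exposure as columns: a = 536 (PPI user, case), b = 452 (PPI user, non-case), c = 716 (Non-user, case), d = 1676.
OR = (a·d)/(b·c) = (536 × 1676) / (452 × 716) = 898336 / 323632 = 2.77579
The odds of C. difficile infection are about 2.78 times as high in the ppi user group.

2.78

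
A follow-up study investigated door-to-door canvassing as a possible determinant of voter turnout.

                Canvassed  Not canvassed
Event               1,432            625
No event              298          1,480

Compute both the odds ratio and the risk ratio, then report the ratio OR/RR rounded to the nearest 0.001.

4.082

Reading the table with exposure as columns: a = 1432 (Canvassed, case), b = 298 (Canvassed, non-case), c = 625 (Not canvassed, case), d = 1480.
OR = (1432·1480)/(298·625) = 2119360/186250 = 11.37911
Risk in exposed = 1432/1730 = 0.82775; risk in unexposed = 625/2105 = 0.29691; RR = 2.78785
OR/RR = 11.37911 / 2.78785 = 4.08168
The outcome is not rare, so the OR lies further from 1 than the RR.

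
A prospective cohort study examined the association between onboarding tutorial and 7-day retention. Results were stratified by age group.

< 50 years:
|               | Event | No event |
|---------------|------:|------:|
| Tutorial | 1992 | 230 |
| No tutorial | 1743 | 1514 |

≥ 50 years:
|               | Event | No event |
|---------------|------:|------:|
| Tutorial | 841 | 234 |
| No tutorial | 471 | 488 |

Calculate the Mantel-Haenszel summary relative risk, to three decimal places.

RR_MH = Σ(aᵢ·n₀ᵢ/nᵢ) / Σ(cᵢ·n₁ᵢ/nᵢ), with n₁ᵢ = aᵢ+bᵢ (exposed), n₀ᵢ = cᵢ+dᵢ (unexposed), nᵢ = n₁ᵢ+n₀ᵢ.
Stratum 1 (< 50 years): n₁ = 2222, n₀ = 3257, n = 5479; a·n₀/n = 1992·3257/5479 = 1184.1475; c·n₁/n = 1743·2222/5479 = 706.8710
Stratum 2 (≥ 50 years): n₁ = 1075, n₀ = 959, n = 2034; a·n₀/n = 841·959/2034 = 396.5187; c·n₁/n = 471·1075/2034 = 248.9307
RR_MH = (1184.1475 + 396.5187) / (706.8710 + 248.9307) = 1580.6662 / 955.8016 = 1.65376

1.654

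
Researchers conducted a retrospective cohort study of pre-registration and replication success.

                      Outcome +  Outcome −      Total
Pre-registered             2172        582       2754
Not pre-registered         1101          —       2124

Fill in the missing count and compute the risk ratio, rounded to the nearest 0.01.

1.52

The missing cell is in the unexposed row: 2124 − 1101 = 1023.
So a = 2172, b = 582, c = 1101, d = 1023.
RR = [a/(a+b)] / [c/(c+d)] = (2172/2754) / (1101/2124) = 0.78867/0.51836 = 1.52147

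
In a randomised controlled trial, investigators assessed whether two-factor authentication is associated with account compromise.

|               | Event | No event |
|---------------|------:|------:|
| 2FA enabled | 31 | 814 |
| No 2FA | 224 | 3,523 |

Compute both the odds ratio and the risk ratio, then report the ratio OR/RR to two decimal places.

Cells: a = 31, b = 814, c = 224, d = 3523.
OR = (31·3523)/(814·224) = 109213/182336 = 0.59897
Risk in exposed = 31/845 = 0.03669; risk in unexposed = 224/3747 = 0.05978; RR = 0.61368
OR/RR = 0.59897 / 0.61368 = 0.97603
The outcome is rare in both groups, so OR ≈ RR (ratio near 1).

0.98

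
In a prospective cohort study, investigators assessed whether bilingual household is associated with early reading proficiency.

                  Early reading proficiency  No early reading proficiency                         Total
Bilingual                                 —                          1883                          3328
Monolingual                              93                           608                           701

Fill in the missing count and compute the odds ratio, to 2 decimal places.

The missing cell is in the exposed row: 3328 − 1883 = 1445.
So a = 1445, b = 1883, c = 93, d = 608.
OR = (a·d)/(b·c) = (1445 × 608) / (1883 × 93) = 878560 / 175119 = 5.01693

5.02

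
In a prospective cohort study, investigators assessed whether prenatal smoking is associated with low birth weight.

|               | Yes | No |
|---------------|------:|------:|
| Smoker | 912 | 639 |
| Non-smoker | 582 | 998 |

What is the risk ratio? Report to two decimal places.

1.60

Cells: a = 912, b = 639, c = 582, d = 998.
Risk in exposed = 912/1551 = 0.58801; risk in unexposed = 582/1580 = 0.36835.
RR = 0.58801 / 0.36835 = 1.59631
The risk among the exposed is 1.60 times that among the unexposed.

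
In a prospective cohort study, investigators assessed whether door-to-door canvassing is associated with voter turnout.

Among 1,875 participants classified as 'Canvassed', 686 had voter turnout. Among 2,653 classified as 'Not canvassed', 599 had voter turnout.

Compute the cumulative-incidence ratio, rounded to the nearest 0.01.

1.62

From the description: a = 686, b = 1189, c = 599, d = 2054.
Risk in exposed = 686/1875 = 0.36587; risk in unexposed = 599/2653 = 0.22578.
RR = 0.36587 / 0.22578 = 1.62044
The risk among the exposed is 1.62 times that among the unexposed.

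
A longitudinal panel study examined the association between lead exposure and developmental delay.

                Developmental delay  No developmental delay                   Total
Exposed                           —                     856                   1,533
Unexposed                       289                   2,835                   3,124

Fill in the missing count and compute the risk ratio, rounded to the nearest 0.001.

4.774

The missing cell is in the exposed row: 1533 − 856 = 677.
So a = 677, b = 856, c = 289, d = 2835.
RR = [a/(a+b)] / [c/(c+d)] = (677/1533) / (289/3124) = 0.44162/0.09251 = 4.77375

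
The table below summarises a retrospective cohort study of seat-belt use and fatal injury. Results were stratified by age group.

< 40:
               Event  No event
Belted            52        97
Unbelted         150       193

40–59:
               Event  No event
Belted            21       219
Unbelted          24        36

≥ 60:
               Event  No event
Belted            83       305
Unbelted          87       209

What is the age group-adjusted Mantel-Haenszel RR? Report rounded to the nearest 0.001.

0.670

RR_MH = Σ(aᵢ·n₀ᵢ/nᵢ) / Σ(cᵢ·n₁ᵢ/nᵢ), with n₁ᵢ = aᵢ+bᵢ (exposed), n₀ᵢ = cᵢ+dᵢ (unexposed), nᵢ = n₁ᵢ+n₀ᵢ.
Stratum 1 (< 40): n₁ = 149, n₀ = 343, n = 492; a·n₀/n = 52·343/492 = 36.2520; c·n₁/n = 150·149/492 = 45.4268
Stratum 2 (40–59): n₁ = 240, n₀ = 60, n = 300; a·n₀/n = 21·60/300 = 4.2000; c·n₁/n = 24·240/300 = 19.2000
Stratum 3 (≥ 60): n₁ = 388, n₀ = 296, n = 684; a·n₀/n = 83·296/684 = 35.9181; c·n₁/n = 87·388/684 = 49.3509
RR_MH = (36.2520 + 4.2000 + 35.9181) / (45.4268 + 19.2000 + 49.3509) = 76.3702 / 113.9777 = 0.67004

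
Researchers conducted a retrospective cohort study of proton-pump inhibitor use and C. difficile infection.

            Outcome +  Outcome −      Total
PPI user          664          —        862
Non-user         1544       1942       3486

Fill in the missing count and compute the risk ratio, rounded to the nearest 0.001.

1.739

The missing cell is in the exposed row: 862 − 664 = 198.
So a = 664, b = 198, c = 1544, d = 1942.
RR = [a/(a+b)] / [c/(c+d)] = (664/862) / (1544/3486) = 0.77030/0.44291 = 1.73917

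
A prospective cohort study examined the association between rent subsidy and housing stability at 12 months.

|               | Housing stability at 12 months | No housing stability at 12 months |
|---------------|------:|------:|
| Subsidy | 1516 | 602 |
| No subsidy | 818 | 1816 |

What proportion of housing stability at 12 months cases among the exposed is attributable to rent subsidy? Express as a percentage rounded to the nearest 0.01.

56.61

Cells: a = 1516, b = 602, c = 818, d = 1816.
Risk in exposed = 1516/2118 = 0.71577; risk in unexposed = 818/2634 = 0.31055.
RR = 0.71577/0.31055 = 2.30481
AR% = (RR − 1)/RR × 100 = (2.30481 − 1)/2.30481 × 100 = 56.6125%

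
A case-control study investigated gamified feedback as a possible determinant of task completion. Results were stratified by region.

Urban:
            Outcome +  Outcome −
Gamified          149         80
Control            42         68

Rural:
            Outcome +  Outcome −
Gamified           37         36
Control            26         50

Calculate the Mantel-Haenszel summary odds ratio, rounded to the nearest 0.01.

2.61

OR_MH = Σ(aᵢdᵢ/nᵢ) / Σ(bᵢcᵢ/nᵢ), where nᵢ is the stratum total.
Stratum 1 (Urban): n = 339; a·d/n = 149·68/339 = 29.8879; b·c/n = 80·42/339 = 9.9115
Stratum 2 (Rural): n = 149; a·d/n = 37·50/149 = 12.4161; b·c/n = 36·26/149 = 6.2819
OR_MH = (29.8879 + 12.4161) / (9.9115 + 6.2819) = 42.3040 / 16.1934 = 2.61243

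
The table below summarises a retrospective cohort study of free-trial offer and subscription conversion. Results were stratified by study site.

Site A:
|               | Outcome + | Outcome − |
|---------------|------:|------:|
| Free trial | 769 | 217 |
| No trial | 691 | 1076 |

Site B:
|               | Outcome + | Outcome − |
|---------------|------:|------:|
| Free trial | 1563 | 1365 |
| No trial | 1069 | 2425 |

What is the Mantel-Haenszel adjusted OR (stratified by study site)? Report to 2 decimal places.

3.16

OR_MH = Σ(aᵢdᵢ/nᵢ) / Σ(bᵢcᵢ/nᵢ), where nᵢ is the stratum total.
Stratum 1 (Site A): n = 2753; a·d/n = 769·1076/2753 = 300.5608; b·c/n = 217·691/2753 = 54.4668
Stratum 2 (Site B): n = 6422; a·d/n = 1563·2425/6422 = 590.2017; b·c/n = 1365·1069/6422 = 227.2166
OR_MH = (300.5608 + 590.2017) / (54.4668 + 227.2166) = 890.7625 / 281.6834 = 3.16228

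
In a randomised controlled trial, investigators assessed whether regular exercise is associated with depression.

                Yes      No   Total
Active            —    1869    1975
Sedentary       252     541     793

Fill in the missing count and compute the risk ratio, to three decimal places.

The missing cell is in the exposed row: 1975 − 1869 = 106.
So a = 106, b = 1869, c = 252, d = 541.
RR = [a/(a+b)] / [c/(c+d)] = (106/1975) / (252/793) = 0.05367/0.31778 = 0.16889

0.169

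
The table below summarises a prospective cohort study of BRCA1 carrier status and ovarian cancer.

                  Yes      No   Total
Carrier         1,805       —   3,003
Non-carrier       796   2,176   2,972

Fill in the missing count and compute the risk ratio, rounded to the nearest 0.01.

2.24

The missing cell is in the exposed row: 3003 − 1805 = 1198.
So a = 1805, b = 1198, c = 796, d = 2176.
RR = [a/(a+b)] / [c/(c+d)] = (1805/3003) / (796/2972) = 0.60107/0.26783 = 2.24418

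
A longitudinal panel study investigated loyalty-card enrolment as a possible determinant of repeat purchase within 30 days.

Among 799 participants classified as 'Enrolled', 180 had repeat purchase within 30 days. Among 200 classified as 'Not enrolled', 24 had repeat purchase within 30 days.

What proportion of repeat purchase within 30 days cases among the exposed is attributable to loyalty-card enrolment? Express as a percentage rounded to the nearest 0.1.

46.7

From the description: a = 180, b = 619, c = 24, d = 176.
Risk in exposed = 180/799 = 0.22528; risk in unexposed = 24/200 = 0.12000.
RR = 0.22528/0.12000 = 1.87735
AR% = (RR − 1)/RR × 100 = (1.87735 − 1)/1.87735 × 100 = 46.7333%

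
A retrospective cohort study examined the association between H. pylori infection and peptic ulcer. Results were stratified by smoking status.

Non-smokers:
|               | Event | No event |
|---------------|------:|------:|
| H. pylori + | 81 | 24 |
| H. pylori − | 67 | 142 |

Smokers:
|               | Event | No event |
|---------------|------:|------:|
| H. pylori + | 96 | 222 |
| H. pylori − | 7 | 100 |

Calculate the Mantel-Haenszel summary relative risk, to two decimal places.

RR_MH = Σ(aᵢ·n₀ᵢ/nᵢ) / Σ(cᵢ·n₁ᵢ/nᵢ), with n₁ᵢ = aᵢ+bᵢ (exposed), n₀ᵢ = cᵢ+dᵢ (unexposed), nᵢ = n₁ᵢ+n₀ᵢ.
Stratum 1 (Non-smokers): n₁ = 105, n₀ = 209, n = 314; a·n₀/n = 81·209/314 = 53.9140; c·n₁/n = 67·105/314 = 22.4045
Stratum 2 (Smokers): n₁ = 318, n₀ = 107, n = 425; a·n₀/n = 96·107/425 = 24.1694; c·n₁/n = 7·318/425 = 5.2376
RR_MH = (53.9140 + 24.1694) / (22.4045 + 5.2376) = 78.0834 / 27.6421 = 2.82480

2.82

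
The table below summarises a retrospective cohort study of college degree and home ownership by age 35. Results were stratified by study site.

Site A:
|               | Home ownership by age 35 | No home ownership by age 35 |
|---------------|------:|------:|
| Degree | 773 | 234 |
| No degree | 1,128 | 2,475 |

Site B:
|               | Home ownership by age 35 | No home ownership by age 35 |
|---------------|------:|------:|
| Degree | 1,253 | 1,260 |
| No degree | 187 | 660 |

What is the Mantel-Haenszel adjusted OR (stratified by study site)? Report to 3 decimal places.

5.190

OR_MH = Σ(aᵢdᵢ/nᵢ) / Σ(bᵢcᵢ/nᵢ), where nᵢ is the stratum total.
Stratum 1 (Site A): n = 4610; a·d/n = 773·2475/4610 = 415.0054; b·c/n = 234·1128/4610 = 57.2564
Stratum 2 (Site B): n = 3360; a·d/n = 1253·660/3360 = 246.1250; b·c/n = 1260·187/3360 = 70.1250
OR_MH = (415.0054 + 246.1250) / (57.2564 + 70.1250) = 661.1304 / 127.3814 = 5.19016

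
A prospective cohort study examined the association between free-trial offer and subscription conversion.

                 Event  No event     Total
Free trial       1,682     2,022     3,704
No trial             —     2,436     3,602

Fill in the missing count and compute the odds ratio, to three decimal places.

1.738

The missing cell is in the unexposed row: 3602 − 2436 = 1166.
So a = 1682, b = 2022, c = 1166, d = 2436.
OR = (a·d)/(b·c) = (1682 × 2436) / (2022 × 1166) = 4097352 / 2357652 = 1.73790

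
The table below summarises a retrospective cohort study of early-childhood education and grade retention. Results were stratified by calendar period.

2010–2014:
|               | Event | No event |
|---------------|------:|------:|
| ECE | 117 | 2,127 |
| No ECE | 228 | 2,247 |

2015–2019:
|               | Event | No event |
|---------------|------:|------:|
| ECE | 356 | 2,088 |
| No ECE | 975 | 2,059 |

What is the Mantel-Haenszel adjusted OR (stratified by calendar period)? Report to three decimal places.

OR_MH = Σ(aᵢdᵢ/nᵢ) / Σ(bᵢcᵢ/nᵢ), where nᵢ is the stratum total.
Stratum 1 (2010–2014): n = 4719; a·d/n = 117·2247/4719 = 55.7107; b·c/n = 2127·228/4719 = 102.7667
Stratum 2 (2015–2019): n = 5478; a·d/n = 356·2059/5478 = 133.8087; b·c/n = 2088·975/5478 = 371.6320
OR_MH = (55.7107 + 133.8087) / (102.7667 + 371.6320) = 189.5194 / 474.3987 = 0.39949

0.399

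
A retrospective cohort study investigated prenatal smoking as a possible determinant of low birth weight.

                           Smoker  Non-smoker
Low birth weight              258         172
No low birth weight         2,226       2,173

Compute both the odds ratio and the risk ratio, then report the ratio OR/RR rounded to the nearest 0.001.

1.034

Reading the table with exposure as columns: a = 258 (Smoker, case), b = 2226 (Smoker, non-case), c = 172 (Non-smoker, case), d = 2173.
OR = (258·2173)/(2226·172) = 560634/382872 = 1.46429
Risk in exposed = 258/2484 = 0.10386; risk in unexposed = 172/2345 = 0.07335; RR = 1.41606
OR/RR = 1.46429 / 1.41606 = 1.03405
The outcome is not rare, so the OR lies further from 1 than the RR.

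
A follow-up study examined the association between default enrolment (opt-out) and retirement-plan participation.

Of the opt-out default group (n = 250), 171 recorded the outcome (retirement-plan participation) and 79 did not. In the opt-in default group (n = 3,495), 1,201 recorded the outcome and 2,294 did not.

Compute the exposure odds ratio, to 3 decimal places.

From the description: a = 171, b = 79, c = 1201, d = 2294.
OR = (a·d)/(b·c) = (171 × 2294) / (79 × 1201) = 392274 / 94879 = 4.13447
The odds of retirement-plan participation are about 4.13 times as high in the opt-out default group.

4.134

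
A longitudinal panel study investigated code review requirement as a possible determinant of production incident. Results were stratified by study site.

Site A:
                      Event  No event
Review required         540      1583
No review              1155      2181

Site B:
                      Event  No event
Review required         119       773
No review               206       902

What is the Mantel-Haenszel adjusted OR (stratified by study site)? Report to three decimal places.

0.650

OR_MH = Σ(aᵢdᵢ/nᵢ) / Σ(bᵢcᵢ/nᵢ), where nᵢ is the stratum total.
Stratum 1 (Site A): n = 5459; a·d/n = 540·2181/5459 = 215.7428; b·c/n = 1583·1155/5459 = 334.9267
Stratum 2 (Site B): n = 2000; a·d/n = 119·902/2000 = 53.6690; b·c/n = 773·206/2000 = 79.6190
OR_MH = (215.7428 + 53.6690) / (334.9267 + 79.6190) = 269.4118 / 414.5457 = 0.64990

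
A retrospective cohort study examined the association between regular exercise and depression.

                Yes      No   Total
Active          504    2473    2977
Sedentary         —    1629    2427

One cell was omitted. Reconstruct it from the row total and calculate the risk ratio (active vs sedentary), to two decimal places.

The missing cell is in the unexposed row: 2427 − 1629 = 798.
So a = 504, b = 2473, c = 798, d = 1629.
RR = [a/(a+b)] / [c/(c+d)] = (504/2977) / (798/2427) = 0.16930/0.32880 = 0.51489

0.51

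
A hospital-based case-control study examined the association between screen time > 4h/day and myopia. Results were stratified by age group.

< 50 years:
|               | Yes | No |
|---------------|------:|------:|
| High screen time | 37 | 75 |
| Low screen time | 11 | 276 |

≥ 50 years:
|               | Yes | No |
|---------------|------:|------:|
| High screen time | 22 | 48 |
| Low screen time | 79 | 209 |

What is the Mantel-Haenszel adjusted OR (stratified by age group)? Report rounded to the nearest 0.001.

OR_MH = Σ(aᵢdᵢ/nᵢ) / Σ(bᵢcᵢ/nᵢ), where nᵢ is the stratum total.
Stratum 1 (< 50 years): n = 399; a·d/n = 37·276/399 = 25.5940; b·c/n = 75·11/399 = 2.0677
Stratum 2 (≥ 50 years): n = 358; a·d/n = 22·209/358 = 12.8436; b·c/n = 48·79/358 = 10.5922
OR_MH = (25.5940 + 12.8436) / (2.0677 + 10.5922) = 38.4376 / 12.6598 = 3.03618

3.036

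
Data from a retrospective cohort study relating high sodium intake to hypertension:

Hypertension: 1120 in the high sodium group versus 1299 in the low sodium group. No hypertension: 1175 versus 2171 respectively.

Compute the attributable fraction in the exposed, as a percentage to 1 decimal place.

23.3

From the description: a = 1120, b = 1175, c = 1299, d = 2171.
Risk in exposed = 1120/2295 = 0.48802; risk in unexposed = 1299/3470 = 0.37435.
RR = 0.48802/0.37435 = 1.30363
AR% = (RR − 1)/RR × 100 = (1.30363 − 1)/1.30363 × 100 = 23.2913%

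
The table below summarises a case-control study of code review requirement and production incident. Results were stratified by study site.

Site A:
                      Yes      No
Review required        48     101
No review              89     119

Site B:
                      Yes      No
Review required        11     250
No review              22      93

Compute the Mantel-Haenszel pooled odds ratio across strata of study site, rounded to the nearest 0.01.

0.47

OR_MH = Σ(aᵢdᵢ/nᵢ) / Σ(bᵢcᵢ/nᵢ), where nᵢ is the stratum total.
Stratum 1 (Site A): n = 357; a·d/n = 48·119/357 = 16.0000; b·c/n = 101·89/357 = 25.1793
Stratum 2 (Site B): n = 376; a·d/n = 11·93/376 = 2.7207; b·c/n = 250·22/376 = 14.6277
OR_MH = (16.0000 + 2.7207) / (25.1793 + 14.6277) = 18.7207 / 39.8069 = 0.47029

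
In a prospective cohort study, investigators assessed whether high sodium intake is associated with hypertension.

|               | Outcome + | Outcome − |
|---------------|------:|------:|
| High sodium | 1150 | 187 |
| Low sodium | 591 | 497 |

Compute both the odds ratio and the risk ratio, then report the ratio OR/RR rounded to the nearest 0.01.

Cells: a = 1150, b = 187, c = 591, d = 497.
OR = (1150·497)/(187·591) = 571550/110517 = 5.17160
Risk in exposed = 1150/1337 = 0.86013; risk in unexposed = 591/1088 = 0.54320; RR = 1.58346
OR/RR = 5.17160 / 1.58346 = 3.26601
The outcome is not rare, so the OR lies further from 1 than the RR.

3.27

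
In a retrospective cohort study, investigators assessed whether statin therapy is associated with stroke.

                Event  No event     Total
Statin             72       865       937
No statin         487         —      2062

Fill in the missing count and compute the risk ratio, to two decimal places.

0.33

The missing cell is in the unexposed row: 2062 − 487 = 1575.
So a = 72, b = 865, c = 487, d = 1575.
RR = [a/(a+b)] / [c/(c+d)] = (72/937) / (487/2062) = 0.07684/0.23618 = 0.32535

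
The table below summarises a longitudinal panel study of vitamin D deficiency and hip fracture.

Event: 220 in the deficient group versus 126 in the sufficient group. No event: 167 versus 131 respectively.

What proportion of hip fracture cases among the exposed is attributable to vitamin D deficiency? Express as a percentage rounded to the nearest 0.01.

From the description: a = 220, b = 167, c = 126, d = 131.
Risk in exposed = 220/387 = 0.56848; risk in unexposed = 126/257 = 0.49027.
RR = 0.56848/0.49027 = 1.15951
AR% = (RR − 1)/RR × 100 = (1.15951 − 1)/1.15951 × 100 = 13.7566%

13.76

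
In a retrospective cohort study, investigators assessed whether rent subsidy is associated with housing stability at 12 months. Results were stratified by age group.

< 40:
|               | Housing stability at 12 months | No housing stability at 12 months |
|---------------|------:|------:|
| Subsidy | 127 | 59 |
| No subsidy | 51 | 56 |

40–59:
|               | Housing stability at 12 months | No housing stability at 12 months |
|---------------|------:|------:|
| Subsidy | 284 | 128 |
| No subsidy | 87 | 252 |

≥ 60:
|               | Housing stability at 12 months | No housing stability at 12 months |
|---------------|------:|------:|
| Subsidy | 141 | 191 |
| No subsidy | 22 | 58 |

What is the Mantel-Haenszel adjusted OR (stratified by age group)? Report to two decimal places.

3.95

OR_MH = Σ(aᵢdᵢ/nᵢ) / Σ(bᵢcᵢ/nᵢ), where nᵢ is the stratum total.
Stratum 1 (< 40): n = 293; a·d/n = 127·56/293 = 24.2730; b·c/n = 59·51/293 = 10.2696
Stratum 2 (40–59): n = 751; a·d/n = 284·252/751 = 95.2969; b·c/n = 128·87/751 = 14.8282
Stratum 3 (≥ 60): n = 412; a·d/n = 141·58/412 = 19.8495; b·c/n = 191·22/412 = 10.1990
OR_MH = (24.2730 + 95.2969 + 19.8495) / (10.2696 + 14.8282 + 10.1990) = 139.4195 / 35.2969 = 3.94991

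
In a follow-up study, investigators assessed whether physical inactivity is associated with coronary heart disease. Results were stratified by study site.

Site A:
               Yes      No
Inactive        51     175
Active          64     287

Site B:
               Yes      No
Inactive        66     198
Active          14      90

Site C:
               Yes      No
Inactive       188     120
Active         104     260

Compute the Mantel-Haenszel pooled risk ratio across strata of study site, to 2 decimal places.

1.83

RR_MH = Σ(aᵢ·n₀ᵢ/nᵢ) / Σ(cᵢ·n₁ᵢ/nᵢ), with n₁ᵢ = aᵢ+bᵢ (exposed), n₀ᵢ = cᵢ+dᵢ (unexposed), nᵢ = n₁ᵢ+n₀ᵢ.
Stratum 1 (Site A): n₁ = 226, n₀ = 351, n = 577; a·n₀/n = 51·351/577 = 31.0243; c·n₁/n = 64·226/577 = 25.0676
Stratum 2 (Site B): n₁ = 264, n₀ = 104, n = 368; a·n₀/n = 66·104/368 = 18.6522; c·n₁/n = 14·264/368 = 10.0435
Stratum 3 (Site C): n₁ = 308, n₀ = 364, n = 672; a·n₀/n = 188·364/672 = 101.8333; c·n₁/n = 104·308/672 = 47.6667
RR_MH = (31.0243 + 18.6522 + 101.8333) / (25.0676 + 10.0435 + 47.6667) = 151.5098 / 82.7777 = 1.83032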